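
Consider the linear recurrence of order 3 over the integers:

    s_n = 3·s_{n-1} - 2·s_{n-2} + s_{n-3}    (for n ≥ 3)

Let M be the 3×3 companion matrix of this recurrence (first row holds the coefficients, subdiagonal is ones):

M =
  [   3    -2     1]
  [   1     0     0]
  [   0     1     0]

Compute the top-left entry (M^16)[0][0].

922111

(M^16)[0][0] is the top entry after applying M 16 times to the unit state (1, 0, 0). Equivalently it is h_{18} for the auxiliary sequence (h_n) obeying the same recurrence with h_2 = 1 and h_i = 0 for 0 ≤ i < 2:
h_3 = 3·1 + -2·0 + 1·0 = 3
h_4 = 3·3 + -2·1 + 1·0 = 7
h_5 = 3·7 + -2·3 + 1·1 = 16
h_6 = 3·16 + -2·7 + 1·3 = 37
h_7 = 3·37 + -2·16 + 1·7 = 86
h_8 = 3·86 + -2·37 + 1·16 = 200
h_9 = 3·200 + -2·86 + 1·37 = 465
h_10 = 3·465 + -2·200 + 1·86 = 1081
h_11 = 3·1081 + -2·465 + 1·200 = 2513
h_12 = 3·2513 + -2·1081 + 1·465 = 5842
h_13 = 3·5842 + -2·2513 + 1·1081 = 13581
h_14 = 3·13581 + -2·5842 + 1·2513 = 31572
h_15 = 3·31572 + -2·13581 + 1·5842 = 73396
h_16 = 3·73396 + -2·31572 + 1·13581 = 170625
h_17 = 3·170625 + -2·73396 + 1·31572 = 396655
h_18 = 3·396655 + -2·170625 + 1·73396 = 922111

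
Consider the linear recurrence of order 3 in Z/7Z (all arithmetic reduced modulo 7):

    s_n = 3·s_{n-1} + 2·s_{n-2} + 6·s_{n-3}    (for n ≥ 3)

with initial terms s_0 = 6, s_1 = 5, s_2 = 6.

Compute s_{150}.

6

s_3 = 3·6 + 2·5 + 6·6 = 1
s_4 = 3·1 + 2·6 + 6·5 = 3
s_5 = 3·3 + 2·1 + 6·6 = 5
s_6 = 3·5 + 2·3 + 6·1 = 6
s_7 = 3·6 + 2·5 + 6·3 = 4
s_8 = 3·4 + 2·6 + 6·5 = 5
s_9 = 3·5 + 2·4 + 6·6 = 3
s_10 = 3·3 + 2·5 + 6·4 = 1
s_11 = 3·1 + 2·3 + 6·5 = 4
s_12 = 3·4 + 2·1 + 6·3 = 4
s_13 = 3·4 + 2·4 + 6·1 = 5
s_14 = 3·5 + 2·4 + 6·4 = 5
s_15 = 3·5 + 2·5 + 6·4 = 0
s_16 = 3·0 + 2·5 + 6·5 = 5
s_17 = 3·5 + 2·0 + 6·5 = 3
s_18 = 3·3 + 2·5 + 6·0 = 5
s_19 = 3·5 + 2·3 + 6·5 = 2
s_20 = 3·2 + 2·5 + 6·3 = 6
s_21 = 3·6 + 2·2 + 6·5 = 3
s_22 = 3·3 + 2·6 + 6·2 = 5
s_23 = 3·5 + 2·3 + 6·6 = 1
s_24 = 3·1 + 2·5 + 6·3 = 3
s_25 = 3·3 + 2·1 + 6·5 = 6
s_26 = 3·6 + 2·3 + 6·1 = 2
s_27 = 3·2 + 2·6 + 6·3 = 1
s_28 = 3·1 + 2·2 + 6·6 = 1
s_29 = 3·1 + 2·1 + 6·2 = 3
s_30 = 3·3 + 2·1 + 6·1 = 3
s_31 = 3·3 + 2·3 + 6·1 = 0
s_32 = 3·0 + 2·3 + 6·3 = 3
s_33 = 3·3 + 2·0 + 6·3 = 6
s_34 = 3·6 + 2·3 + 6·0 = 3
s_35 = 3·3 + 2·6 + 6·3 = 4
s_36 = 3·4 + 2·3 + 6·6 = 5
s_37 = 3·5 + 2·4 + 6·3 = 6
s_38 = 3·6 + 2·5 + 6·4 = 3
s_39 = 3·3 + 2·6 + 6·5 = 2
s_40 = 3·2 + 2·3 + 6·6 = 6
s_41 = 3·6 + 2·2 + 6·3 = 5
s_42 = 3·5 + 2·6 + 6·2 = 4
s_43 = 3·4 + 2·5 + 6·6 = 2
s_44 = 3·2 + 2·4 + 6·5 = 2
s_45 = 3·2 + 2·2 + 6·4 = 6
s_46 = 3·6 + 2·2 + 6·2 = 6
s_47 = 3·6 + 2·6 + 6·2 = 0
s_48 = 3·0 + 2·6 + 6·6 = 6
s_49 = 3·6 + 2·0 + 6·6 = 5
s_50 = 3·5 + 2·6 + 6·0 = 6
(s_48, s_49, s_50) = (6, 5, 6) = (s_0, s_1, s_2), so the sequence has period 48.
150 ≡ 6 (mod 48), hence s_150 = s_6 = 6.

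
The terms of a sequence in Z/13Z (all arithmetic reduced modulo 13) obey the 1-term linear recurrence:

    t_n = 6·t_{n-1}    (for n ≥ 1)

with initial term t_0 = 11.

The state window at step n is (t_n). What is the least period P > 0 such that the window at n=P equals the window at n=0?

n=0: window = (11)
n=1: window = (1)
n=2: window = (6)
n=3: window = (10)
n=4: window = (8)
n=5: window = (9)
n=6: window = (2)
n=7: window = (12)
n=8: window = (7)
n=9: window = (3)
n=10: window = (5)
n=11: window = (4)
n=12: window = (11)
window at n=12 equals window at n=0 → period = 12

12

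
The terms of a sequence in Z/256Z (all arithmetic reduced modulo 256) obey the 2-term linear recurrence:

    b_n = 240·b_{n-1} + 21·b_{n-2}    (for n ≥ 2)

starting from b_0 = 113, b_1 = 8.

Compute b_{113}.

136

b_2 = 240·8 + 21·113 = 197
b_3 = 240·197 + 21·8 = 88
b_4 = 240·88 + 21·197 = 169
b_5 = 240·169 + 21·88 = 168
b_6 = 240·168 + 21·169 = 93
b_7 = 240·93 + 21·168 = 248
b_8 = 240·248 + 21·93 = 33
b_9 = 240·33 + 21·248 = 72
b_10 = 240·72 + 21·33 = 53
b_11 = 240·53 + 21·72 = 152
b_12 = 240·152 + 21·53 = 217
b_13 = 240·217 + 21·152 = 232
b_14 = 240·232 + 21·217 = 77
b_15 = 240·77 + 21·232 = 56
b_16 = 240·56 + 21·77 = 209
b_17 = 240·209 + 21·56 = 136
b_18 = 240·136 + 21·209 = 165
b_19 = 240·165 + 21·136 = 216
b_20 = 240·216 + 21·165 = 9
b_21 = 240·9 + 21·216 = 40
b_22 = 240·40 + 21·9 = 61
b_23 = 240·61 + 21·40 = 120
b_24 = 240·120 + 21·61 = 129
b_25 = 240·129 + 21·120 = 200
b_26 = 240·200 + 21·129 = 21
b_27 = 240·21 + 21·200 = 24
b_28 = 240·24 + 21·21 = 57
b_29 = 240·57 + 21·24 = 104
b_30 = 240·104 + 21·57 = 45
b_31 = 240·45 + 21·104 = 184
b_32 = 240·184 + 21·45 = 49
b_33 = 240·49 + 21·184 = 8
b_34 = 240·8 + 21·49 = 133
b_35 = 240·133 + 21·8 = 88
b_36 = 240·88 + 21·133 = 105
b_37 = 240·105 + 21·88 = 168
b_38 = 240·168 + 21·105 = 29
b_39 = 240·29 + 21·168 = 248
b_40 = 240·248 + 21·29 = 225
b_41 = 240·225 + 21·248 = 72
b_42 = 240·72 + 21·225 = 245
b_43 = 240·245 + 21·72 = 152
b_44 = 240·152 + 21·245 = 153
b_45 = 240·153 + 21·152 = 232
b_46 = 240·232 + 21·153 = 13
b_47 = 240·13 + 21·232 = 56
b_48 = 240·56 + 21·13 = 145
b_49 = 240·145 + 21·56 = 136
b_50 = 240·136 + 21·145 = 101
b_51 = 240·101 + 21·136 = 216
b_52 = 240·216 + 21·101 = 201
b_53 = 240·201 + 21·216 = 40
b_54 = 240·40 + 21·201 = 253
b_55 = 240·253 + 21·40 = 120
b_56 = 240·120 + 21·253 = 65
b_57 = 240·65 + 21·120 = 200
b_58 = 240·200 + 21·65 = 213
b_59 = 240·213 + 21·200 = 24
b_60 = 240·24 + 21·213 = 249
b_61 = 240·249 + 21·24 = 104
b_62 = 240·104 + 21·249 = 237
b_63 = 240·237 + 21·104 = 184
b_64 = 240·184 + 21·237 = 241
b_65 = 240·241 + 21·184 = 8
b_66 = 240·8 + 21·241 = 69
b_67 = 240·69 + 21·8 = 88
b_68 = 240·88 + 21·69 = 41
b_69 = 240·41 + 21·88 = 168
b_70 = 240·168 + 21·41 = 221
b_71 = 240·221 + 21·168 = 248
b_72 = 240·248 + 21·221 = 161
b_73 = 240·161 + 21·248 = 72
b_74 = 240·72 + 21·161 = 181
b_75 = 240·181 + 21·72 = 152
b_76 = 240·152 + 21·181 = 89
b_77 = 240·89 + 21·152 = 232
b_78 = 240·232 + 21·89 = 205
b_79 = 240·205 + 21·232 = 56
b_80 = 240·56 + 21·205 = 81
b_81 = 240·81 + 21·56 = 136
b_82 = 240·136 + 21·81 = 37
b_83 = 240·37 + 21·136 = 216
b_84 = 240·216 + 21·37 = 137
b_85 = 240·137 + 21·216 = 40
b_86 = 240·40 + 21·137 = 189
b_87 = 240·189 + 21·40 = 120
b_88 = 240·120 + 21·189 = 1
b_89 = 240·1 + 21·120 = 200
b_90 = 240·200 + 21·1 = 149
b_91 = 240·149 + 21·200 = 24
b_92 = 240·24 + 21·149 = 185
b_93 = 240·185 + 21·24 = 104
b_94 = 240·104 + 21·185 = 173
b_95 = 240·173 + 21·104 = 184
b_96 = 240·184 + 21·173 = 177
b_97 = 240·177 + 21·184 = 8
b_98 = 240·8 + 21·177 = 5
b_99 = 240·5 + 21·8 = 88
b_100 = 240·88 + 21·5 = 233
b_101 = 240·233 + 21·88 = 168
b_102 = 240·168 + 21·233 = 157
b_103 = 240·157 + 21·168 = 248
b_104 = 240·248 + 21·157 = 97
b_105 = 240·97 + 21·248 = 72
b_106 = 240·72 + 21·97 = 117
b_107 = 240·117 + 21·72 = 152
b_108 = 240·152 + 21·117 = 25
b_109 = 240·25 + 21·152 = 232
b_110 = 240·232 + 21·25 = 141
b_111 = 240·141 + 21·232 = 56
b_112 = 240·56 + 21·141 = 17
b_113 = 240·17 + 21·56 = 136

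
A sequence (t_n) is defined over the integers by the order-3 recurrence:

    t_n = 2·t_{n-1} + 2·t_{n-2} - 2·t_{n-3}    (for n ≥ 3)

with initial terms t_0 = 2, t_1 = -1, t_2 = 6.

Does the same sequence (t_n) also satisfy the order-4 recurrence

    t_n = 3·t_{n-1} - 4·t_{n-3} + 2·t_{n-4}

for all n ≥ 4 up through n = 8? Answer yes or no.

yes

Terms t_0..t_8: 2, -1, 6, 6, 26, 52, 144, 340, 864
n=4: candidate gives 26, actual t_4 = 26 ✓
n=5: candidate gives 52, actual t_5 = 52 ✓
n=6: candidate gives 144, actual t_6 = 144 ✓
n=7: candidate gives 340, actual t_7 = 340 ✓
n=8: candidate gives 864, actual t_8 = 864 ✓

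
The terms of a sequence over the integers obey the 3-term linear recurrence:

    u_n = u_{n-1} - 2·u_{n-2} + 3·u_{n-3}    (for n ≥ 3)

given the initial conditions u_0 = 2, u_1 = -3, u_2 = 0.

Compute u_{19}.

2559

u_3 = 1·0 + -2·-3 + 3·2 = 12
u_4 = 1·12 + -2·0 + 3·-3 = 3
u_5 = 1·3 + -2·12 + 3·0 = -21
u_6 = 1·-21 + -2·3 + 3·12 = 9
u_7 = 1·9 + -2·-21 + 3·3 = 60
u_8 = 1·60 + -2·9 + 3·-21 = -21
u_9 = 1·-21 + -2·60 + 3·9 = -114
u_10 = 1·-114 + -2·-21 + 3·60 = 108
u_11 = 1·108 + -2·-114 + 3·-21 = 273
u_12 = 1·273 + -2·108 + 3·-114 = -285
u_13 = 1·-285 + -2·273 + 3·108 = -507
u_14 = 1·-507 + -2·-285 + 3·273 = 882
u_15 = 1·882 + -2·-507 + 3·-285 = 1041
u_16 = 1·1041 + -2·882 + 3·-507 = -2244
u_17 = 1·-2244 + -2·1041 + 3·882 = -1680
u_18 = 1·-1680 + -2·-2244 + 3·1041 = 5931
u_19 = 1·5931 + -2·-1680 + 3·-2244 = 2559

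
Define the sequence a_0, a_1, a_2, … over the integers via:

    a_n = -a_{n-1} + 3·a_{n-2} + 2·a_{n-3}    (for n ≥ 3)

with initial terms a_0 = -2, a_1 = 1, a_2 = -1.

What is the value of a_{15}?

-144

a_3 = -1·-1 + 3·1 + 2·-2 = 0
a_4 = -1·0 + 3·-1 + 2·1 = -1
a_5 = -1·-1 + 3·0 + 2·-1 = -1
a_6 = -1·-1 + 3·-1 + 2·0 = -2
a_7 = -1·-2 + 3·-1 + 2·-1 = -3
a_8 = -1·-3 + 3·-2 + 2·-1 = -5
a_9 = -1·-5 + 3·-3 + 2·-2 = -8
a_10 = -1·-8 + 3·-5 + 2·-3 = -13
a_11 = -1·-13 + 3·-8 + 2·-5 = -21
a_12 = -1·-21 + 3·-13 + 2·-8 = -34
a_13 = -1·-34 + 3·-21 + 2·-13 = -55
a_14 = -1·-55 + 3·-34 + 2·-21 = -89
a_15 = -1·-89 + 3·-55 + 2·-34 = -144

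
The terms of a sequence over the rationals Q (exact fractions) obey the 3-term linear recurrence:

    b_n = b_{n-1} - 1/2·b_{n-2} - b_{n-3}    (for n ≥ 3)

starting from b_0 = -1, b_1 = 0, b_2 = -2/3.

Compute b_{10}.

-11/24

b_3 = 1·-2/3 + -1/2·0 + -1·-1 = 1/3
b_4 = 1·1/3 + -1/2·-2/3 + -1·0 = 2/3
b_5 = 1·2/3 + -1/2·1/3 + -1·-2/3 = 7/6
b_6 = 1·7/6 + -1/2·2/3 + -1·1/3 = 1/2
b_7 = 1·1/2 + -1/2·7/6 + -1·2/3 = -3/4
b_8 = 1·-3/4 + -1/2·1/2 + -1·7/6 = -13/6
b_9 = 1·-13/6 + -1/2·-3/4 + -1·1/2 = -55/24
b_10 = 1·-55/24 + -1/2·-13/6 + -1·-3/4 = -11/24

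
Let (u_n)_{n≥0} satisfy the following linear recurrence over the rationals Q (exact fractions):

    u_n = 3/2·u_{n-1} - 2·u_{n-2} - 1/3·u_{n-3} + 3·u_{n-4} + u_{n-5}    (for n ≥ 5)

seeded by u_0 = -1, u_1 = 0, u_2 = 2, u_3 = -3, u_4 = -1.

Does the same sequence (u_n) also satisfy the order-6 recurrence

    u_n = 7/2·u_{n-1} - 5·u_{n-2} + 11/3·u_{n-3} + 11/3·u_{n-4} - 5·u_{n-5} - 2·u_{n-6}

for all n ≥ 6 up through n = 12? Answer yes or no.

Terms u_0..u_12: -1, 0, 2, -3, -1, 17/6, 53/4, 181/24, -3187/144, -4339/96, 3175/192, 547613/3456, 370525/2304
n=6: candidate gives 53/4, actual u_6 = 53/4 ✓
n=7: candidate gives 181/24, actual u_7 = 181/24 ✓
n=8: candidate gives -3187/144, actual u_8 = -3187/144 ✓
n=9: candidate gives -4339/96, actual u_9 = -4339/96 ✓
n=10: candidate gives 3175/192, actual u_10 = 3175/192 ✓
n=11: candidate gives 547613/3456, actual u_11 = 547613/3456 ✓
n=12: candidate gives 370525/2304, actual u_12 = 370525/2304 ✓

yes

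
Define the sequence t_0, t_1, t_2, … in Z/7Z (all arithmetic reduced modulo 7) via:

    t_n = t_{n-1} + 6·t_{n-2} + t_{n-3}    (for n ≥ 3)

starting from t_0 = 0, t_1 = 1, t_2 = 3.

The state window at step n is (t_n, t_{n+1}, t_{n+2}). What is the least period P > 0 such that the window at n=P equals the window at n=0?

4

n=0: window = (0, 1, 3)
n=1: window = (1, 3, 2)
n=2: window = (3, 2, 0)
n=3: window = (2, 0, 1)
n=4: window = (0, 1, 3)
window at n=4 equals window at n=0 → period = 4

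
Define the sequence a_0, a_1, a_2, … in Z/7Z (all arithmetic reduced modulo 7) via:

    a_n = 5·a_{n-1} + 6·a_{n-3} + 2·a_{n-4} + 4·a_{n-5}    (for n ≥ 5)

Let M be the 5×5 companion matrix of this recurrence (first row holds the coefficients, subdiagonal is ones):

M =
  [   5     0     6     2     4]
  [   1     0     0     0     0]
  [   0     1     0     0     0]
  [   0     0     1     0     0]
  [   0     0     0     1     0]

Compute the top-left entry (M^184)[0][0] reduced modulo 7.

(M^184)[0][0] is the top entry after applying M 184 times to the unit state (1, 0, 0, 0, 0). Equivalently it is h_{188} for the auxiliary sequence (h_n) obeying the same recurrence with h_4 = 1 and h_i = 0 for 0 ≤ i < 4:
h_5 = 5·1 + 0·0 + 6·0 + 2·0 + 4·0 = 5
h_6 = 5·5 + 0·1 + 6·0 + 2·0 + 4·0 = 4
h_7 = 5·4 + 0·5 + 6·1 + 2·0 + 4·0 = 5
h_8 = 5·5 + 0·4 + 6·5 + 2·1 + 4·0 = 1
h_9 = 5·1 + 0·5 + 6·4 + 2·5 + 4·1 = 1
h_10 = 5·1 + 0·1 + 6·5 + 2·4 + 4·5 = 0
Continuing the recurrence:
  h_11 = 4;  h_12 = 6;  h_13 = 1;  h_14 = 5;  h_15 = 6;  h_16 = 1
  h_17 = 5;  h_18 = 5;  h_19 = 0;  h_20 = 0;  h_21 = 2;  h_22 = 5
  h_23 = 3;  h_24 = 6;  h_25 = 1;  h_26 = 6;  h_27 = 1;  h_28 = 0
  h_29 = 6;  h_30 = 3;  h_31 = 6;  h_32 = 0;  h_33 = 2;  h_34 = 6
  h_35 = 5;  h_36 = 5;  h_37 = 2;  h_38 = 4;  h_39 = 0;  h_40 = 0
  h_41 = 6;  h_42 = 4;  h_43 = 1;  h_44 = 6;  h_45 = 3;  h_46 = 4
  h_47 = 4;  h_48 = 5;  h_49 = 2;  h_50 = 5;  h_51 = 2;  h_52 = 6
  h_53 = 0;  h_54 = 2;  h_55 = 0;  h_56 = 6;  h_57 = 3;  h_58 = 5
  h_59 = 6;  h_60 = 4;  h_61 = 3;  h_62 = 3;  h_63 = 1;  h_64 = 6
  h_65 = 0;  h_66 = 3;  h_67 = 2;  h_68 = 5;  h_69 = 4;  h_70 = 3
  h_71 = 5;  h_72 = 4;  h_73 = 3;  h_74 = 4;  h_75 = 3;  h_76 = 5
  h_77 = 1;  h_78 = 1;  h_79 = 1;  h_80 = 5;  h_81 = 4;  h_82 = 4
  h_83 = 0;  h_84 = 3;  h_85 = 4;  h_86 = 2;  h_87 = 2;  h_88 = 5
  h_89 = 1;  h_90 = 2;  h_91 = 3;  h_92 = 4;  h_93 = 5;  h_94 = 2
  h_95 = 6;  h_96 = 3;  h_97 = 4;  h_98 = 3;  h_99 = 4;  h_100 = 4
  h_101 = 2;  h_102 = 0;  h_103 = 2;  h_104 = 4;  h_105 = 5;  h_106 = 3
  h_107 = 1;  h_108 = 2;  h_109 = 5;  h_110 = 1;  h_111 = 3;  h_112 = 4
  h_113 = 2;  h_114 = 1;  h_115 = 4;  h_116 = 3;  h_117 = 6;  h_118 = 1
  h_119 = 0;  h_120 = 2;  h_121 = 5;  h_122 = 2;  h_123 = 5;  h_124 = 3
  h_125 = 3;  h_126 = 6;  h_127 = 3;  h_128 = 3;  h_129 = 6;  h_130 = 2
  h_131 = 2;  h_132 = 1;  h_133 = 6;  h_134 = 0;  h_135 = 4;  h_136 = 3
  h_137 = 3;  h_138 = 0;  h_139 = 5;  h_140 = 2;  h_141 = 0;  h_142 = 0
  h_143 = 1;  h_144 = 1;  h_145 = 6;  h_146 = 1;  h_147 = 6;  h_148 = 2
  h_149 = 4;  h_150 = 5;  h_151 = 4;  h_152 = 2;  h_153 = 0;  h_154 = 1
  h_155 = 3;  h_156 = 0;  h_157 = 0;  h_158 = 6;  h_159 = 5;  h_160 = 2
  h_161 = 4;  h_162 = 6;  h_163 = 6;  h_164 = 1;  h_165 = 1;  h_166 = 6
  h_167 = 2;  h_168 = 0;  h_169 = 0;  h_170 = 0;  h_171 = 0;  h_172 = 1
  h_173 = 5;  h_174 = 4;  h_175 = 5;  h_176 = 1;  h_177 = 1;  h_178 = 0
  h_179 = 4;  h_180 = 6;  h_181 = 1;  h_182 = 5;  h_183 = 6;  h_184 = 1
  h_185 = 5;  h_186 = 5
h_187 = 5·5 + 0·5 + 6·1 + 2·6 + 4·5 = 0
h_188 = 5·0 + 0·5 + 6·5 + 2·1 + 4·6 = 0

0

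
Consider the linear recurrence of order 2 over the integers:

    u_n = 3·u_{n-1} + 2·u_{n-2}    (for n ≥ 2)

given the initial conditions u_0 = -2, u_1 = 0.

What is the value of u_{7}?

u_2 = 3·0 + 2·-2 = -4
u_3 = 3·-4 + 2·0 = -12
u_4 = 3·-12 + 2·-4 = -44
u_5 = 3·-44 + 2·-12 = -156
u_6 = 3·-156 + 2·-44 = -556
u_7 = 3·-556 + 2·-156 = -1980

-1980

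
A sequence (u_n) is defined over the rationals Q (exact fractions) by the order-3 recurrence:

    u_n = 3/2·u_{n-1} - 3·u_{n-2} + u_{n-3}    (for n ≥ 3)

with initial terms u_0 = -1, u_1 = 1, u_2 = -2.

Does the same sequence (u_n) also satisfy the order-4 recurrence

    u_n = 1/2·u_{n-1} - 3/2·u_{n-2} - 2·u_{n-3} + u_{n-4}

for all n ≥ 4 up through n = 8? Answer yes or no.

yes

Terms u_0..u_8: -1, 1, -2, -7, -7/2, 55/4, 193/8, -137/16, -2287/32
n=4: candidate gives -7/2, actual u_4 = -7/2 ✓
n=5: candidate gives 55/4, actual u_5 = 55/4 ✓
n=6: candidate gives 193/8, actual u_6 = 193/8 ✓
n=7: candidate gives -137/16, actual u_7 = -137/16 ✓
n=8: candidate gives -2287/32, actual u_8 = -2287/32 ✓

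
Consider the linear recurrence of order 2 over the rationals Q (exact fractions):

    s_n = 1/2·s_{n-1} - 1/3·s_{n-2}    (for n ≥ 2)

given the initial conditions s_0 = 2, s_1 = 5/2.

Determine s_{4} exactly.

s_2 = 1/2·5/2 + -1/3·2 = 7/12
s_3 = 1/2·7/12 + -1/3·5/2 = -13/24
s_4 = 1/2·-13/24 + -1/3·7/12 = -67/144

-67/144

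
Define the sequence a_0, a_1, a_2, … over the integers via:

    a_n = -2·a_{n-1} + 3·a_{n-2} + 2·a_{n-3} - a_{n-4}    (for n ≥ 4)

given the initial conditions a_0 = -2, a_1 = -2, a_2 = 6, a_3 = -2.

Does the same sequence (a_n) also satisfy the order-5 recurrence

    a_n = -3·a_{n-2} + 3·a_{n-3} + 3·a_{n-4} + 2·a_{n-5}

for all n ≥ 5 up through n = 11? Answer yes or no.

no

Terms a_0..a_11: -2, -2, 6, -2, 20, -32, 114, -282, 822, -2230, 6248, -17260
n=5: candidate gives 14, actual a_5 = -32 ✗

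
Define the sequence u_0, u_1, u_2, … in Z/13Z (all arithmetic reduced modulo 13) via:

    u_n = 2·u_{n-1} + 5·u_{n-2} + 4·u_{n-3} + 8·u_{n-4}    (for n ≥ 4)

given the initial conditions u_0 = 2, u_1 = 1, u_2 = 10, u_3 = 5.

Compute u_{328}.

3

u_4 = 2·5 + 5·10 + 4·1 + 8·2 = 2
u_5 = 2·2 + 5·5 + 4·10 + 8·1 = 12
u_6 = 2·12 + 5·2 + 4·5 + 8·10 = 4
u_7 = 2·4 + 5·12 + 4·2 + 8·5 = 12
u_8 = 2·12 + 5·4 + 4·12 + 8·2 = 4
u_9 = 2·4 + 5·12 + 4·4 + 8·12 = 11
Continuing the recurrence:
  u_10 = 5;  u_11 = 8;  u_12 = 0;  u_13 = 5;  u_14 = 4;  u_15 = 6
  u_16 = 0;  u_17 = 8;  u_18 = 7;  u_19 = 11;  u_20 = 11;  u_21 = 0
  u_22 = 12;  u_23 = 0;  u_24 = 5;  u_25 = 6;  u_26 = 3;  u_27 = 4
  u_28 = 9;  u_29 = 7;  u_30 = 8;  u_31 = 2;  u_32 = 1;  u_33 = 9
  u_34 = 4;  u_35 = 8;  u_36 = 2;  u_37 = 2;  u_38 = 0;  u_39 = 4
  u_40 = 6;  u_41 = 9;  u_42 = 12;  u_43 = 8;  u_44 = 4;  u_45 = 12
  u_46 = 3;  u_47 = 3;  u_48 = 10;  u_49 = 0;  u_50 = 8;  u_51 = 2
  u_52 = 7;  u_53 = 4;  u_54 = 11;  u_55 = 8;  u_56 = 0;  u_57 = 12
  u_58 = 1;  u_59 = 9;  u_60 = 6;  u_61 = 1;  u_62 = 11;  u_63 = 6
  u_64 = 2;  u_65 = 8;  u_66 = 8;  u_67 = 8;  u_68 = 0;  u_69 = 6
  u_70 = 4;  u_71 = 11;  u_72 = 1;  u_73 = 4;  u_74 = 11;  u_75 = 4
  u_76 = 9;  u_77 = 10;  u_78 = 0;  u_79 = 1;  u_80 = 10;  u_81 = 1
  u_82 = 4;  u_83 = 9;  u_84 = 5;  u_85 = 1;  u_86 = 4;  u_87 = 1
  u_88 = 1;  u_89 = 5;  u_90 = 12;  u_91 = 9;  u_92 = 2;  u_93 = 7
  u_94 = 0;  u_95 = 11;  u_96 = 1;  u_97 = 9;  u_98 = 2;  u_99 = 11
  u_100 = 11;  u_101 = 1;  u_102 = 0;  u_103 = 7;  u_104 = 2;  u_105 = 8
  u_106 = 2;  u_107 = 4;  u_108 = 1;  u_109 = 3;  u_110 = 4;  u_111 = 7
  u_112 = 2;  u_113 = 1;  u_114 = 7;  u_115 = 5;  u_116 = 0;  u_117 = 9
  u_118 = 3;  u_119 = 0;  u_120 = 12;  u_121 = 4;  u_122 = 1;  u_123 = 5
  u_124 = 10;  u_125 = 3;  u_126 = 6;  u_127 = 3;  u_128 = 11;  u_129 = 7
  u_130 = 12;  u_131 = 10;  u_132 = 1;  u_133 = 0;  u_134 = 11;  u_135 = 2
  u_136 = 2;  u_137 = 6;  u_138 = 1;  u_139 = 4;  u_140 = 1;  u_141 = 9
  u_142 = 8;  u_143 = 6;  u_144 = 5;  u_145 = 1;  u_146 = 11;  u_147 = 4
  u_148 = 3;  u_149 = 0;  u_150 = 2;  u_151 = 9;  u_152 = 0;  u_153 = 1
  u_154 = 2;  u_155 = 3;  u_156 = 7;  u_157 = 6;  u_158 = 10;  u_159 = 11
  u_160 = 9;  u_161 = 5;  u_162 = 10;  u_163 = 0;  u_164 = 12;  u_165 = 0
  u_166 = 10;  u_167 = 3;  u_168 = 9;  u_169 = 8;  u_170 = 10;  u_171 = 3
  u_172 = 4;  u_173 = 10;  u_174 = 2;  u_175 = 3;  u_176 = 10;  u_177 = 6
  u_178 = 12;  u_179 = 1;  u_180 = 10;  u_181 = 4;  u_182 = 2;  u_183 = 7
  u_184 = 3;  u_185 = 3;  u_186 = 0;  u_187 = 5;  u_188 = 7;  u_189 = 11
  u_190 = 12;  u_191 = 4;  u_192 = 12;  u_193 = 11;  u_194 = 12;  u_195 = 3
  u_196 = 11;  u_197 = 4;  u_198 = 2;  u_199 = 1;  u_200 = 12;  u_201 = 4
  u_202 = 10;  u_203 = 5;  u_204 = 3;  u_205 = 12;  u_206 = 9;  u_207 = 0
  u_208 = 0;  u_209 = 2;  u_210 = 11;  u_211 = 6;  u_212 = 10;  u_213 = 6
  u_214 = 5;  u_215 = 11;  u_216 = 8;  u_217 = 9;  u_218 = 12;  u_219 = 7
  u_220 = 5;  u_221 = 9;  u_222 = 11;  u_223 = 0;  u_224 = 1;  u_225 = 1
  u_226 = 4;  u_227 = 4;  u_228 = 1;  u_229 = 7;  u_230 = 2;  u_231 = 10
  u_232 = 1;  u_233 = 12;  u_234 = 7;  u_235 = 2;  u_236 = 4;  u_237 = 12
  u_238 = 4;  u_239 = 9;  u_240 = 1;  u_241 = 3;  u_242 = 1;  u_243 = 2
  u_244 = 3;  u_245 = 5;  u_246 = 2;  u_247 = 5;  u_248 = 12;  u_249 = 6
  u_250 = 4;  u_251 = 9;  u_252 = 2;  u_253 = 9;  u_254 = 5;  u_255 = 5
  u_256 = 9;  u_257 = 5;  u_258 = 11;  u_259 = 6;  u_260 = 3;  u_261 = 3
  u_262 = 3;  u_263 = 3;  u_264 = 5;  u_265 = 9;  u_266 = 1;  u_267 = 0
  u_268 = 3;  u_269 = 4;  u_270 = 5;  u_271 = 3;  u_272 = 6;  u_273 = 1
  u_274 = 6;  u_275 = 0;  u_276 = 4;  u_277 = 1;  u_278 = 5;  u_279 = 5
  u_280 = 6;  u_281 = 0;  u_282 = 12;  u_283 = 10;  u_284 = 11;  u_285 = 3
  u_286 = 2;  u_287 = 0;  u_288 = 6;  u_289 = 5;  u_290 = 4;  u_291 = 5
  u_292 = 7;  u_293 = 4;  u_294 = 4;  u_295 = 5;  u_296 = 11;  u_297 = 4
  u_298 = 11;  u_299 = 9;  u_300 = 8;  u_301 = 7;  u_302 = 9;  u_303 = 1
  u_304 = 9;  u_305 = 11;  u_306 = 0;  u_307 = 8;  u_308 = 2;  u_309 = 2
  u_310 = 7;  u_311 = 5;  u_312 = 4;  u_313 = 12;  u_314 = 3;  u_315 = 5
  u_316 = 1;  u_317 = 5;  u_318 = 7;  u_319 = 5;  u_320 = 8;  u_321 = 5
  u_322 = 9;  u_323 = 11;  u_324 = 8;  u_325 = 4;  u_326 = 8
u_327 = 2·8 + 5·4 + 4·8 + 8·11 = 0
u_328 = 2·0 + 5·8 + 4·4 + 8·8 = 3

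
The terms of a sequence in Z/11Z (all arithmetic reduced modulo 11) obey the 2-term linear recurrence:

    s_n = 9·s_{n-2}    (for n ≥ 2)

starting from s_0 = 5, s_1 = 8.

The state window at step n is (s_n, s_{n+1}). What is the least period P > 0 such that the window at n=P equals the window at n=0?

10

n=0: window = (5, 8)
n=1: window = (8, 1)
n=2: window = (1, 6)
n=3: window = (6, 9)
n=4: window = (9, 10)
n=5: window = (10, 4)
n=6: window = (4, 2)
n=7: window = (2, 3)
n=8: window = (3, 7)
n=9: window = (7, 5)
n=10: window = (5, 8)
window at n=10 equals window at n=0 → period = 10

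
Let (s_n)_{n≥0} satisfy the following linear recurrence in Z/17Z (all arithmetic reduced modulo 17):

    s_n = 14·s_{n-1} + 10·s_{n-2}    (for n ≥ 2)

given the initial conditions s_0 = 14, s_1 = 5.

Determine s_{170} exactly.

s_2 = 14·5 + 10·14 = 6
s_3 = 14·6 + 10·5 = 15
s_4 = 14·15 + 10·6 = 15
s_5 = 14·15 + 10·15 = 3
s_6 = 14·3 + 10·15 = 5
s_7 = 14·5 + 10·3 = 15
s_8 = 14·15 + 10·5 = 5
s_9 = 14·5 + 10·15 = 16
s_10 = 14·16 + 10·5 = 2
s_11 = 14·2 + 10·16 = 1
s_12 = 14·1 + 10·2 = 0
s_13 = 14·0 + 10·1 = 10
s_14 = 14·10 + 10·0 = 4
s_15 = 14·4 + 10·10 = 3
s_16 = 14·3 + 10·4 = 14
s_17 = 14·14 + 10·3 = 5
(s_16, s_17) = (14, 5) = (s_0, s_1), so the sequence has period 16.
170 ≡ 10 (mod 16), hence s_170 = s_10 = 2.

2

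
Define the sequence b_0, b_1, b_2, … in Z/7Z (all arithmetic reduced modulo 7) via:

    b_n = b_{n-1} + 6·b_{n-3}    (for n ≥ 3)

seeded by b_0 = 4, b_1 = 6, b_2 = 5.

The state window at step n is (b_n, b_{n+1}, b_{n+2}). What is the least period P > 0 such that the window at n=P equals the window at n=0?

48

n=0: window = (4, 6, 5)
n=1: window = (6, 5, 1)
n=2: window = (5, 1, 2)
n=3: window = (1, 2, 4)
n=4: window = (2, 4, 3)
n=5: window = (4, 3, 1)
n=6: window = (3, 1, 4)
n=7: window = (1, 4, 1)
n=8: window = (4, 1, 0)
n=9: window = (1, 0, 3)
n=10: window = (0, 3, 2)
n=11: window = (3, 2, 2)
n=12: window = (2, 2, 6)
n=13: window = (2, 6, 4)
n=14: window = (6, 4, 2)
n=15: window = (4, 2, 3)
n=16: window = (2, 3, 6)
n=17: window = (3, 6, 4)
n=18: window = (6, 4, 1)
n=19: window = (4, 1, 2)
n=20: window = (1, 2, 5)
n=21: window = (2, 5, 4)
n=22: window = (5, 4, 2)
n=23: window = (4, 2, 4)
n=24: window = (2, 4, 0)
n=25: window = (4, 0, 5)
n=26: window = (0, 5, 1)
n=27: window = (5, 1, 1)
n=28: window = (1, 1, 3)
n=29: window = (1, 3, 2)
n=30: window = (3, 2, 1)
n=31: window = (2, 1, 5)
n=32: window = (1, 5, 3)
n=33: window = (5, 3, 2)
n=34: window = (3, 2, 4)
n=35: window = (2, 4, 1)
n=36: window = (4, 1, 6)
n=37: window = (1, 6, 2)
n=38: window = (6, 2, 1)
n=39: window = (2, 1, 2)
n=40: window = (1, 2, 0)
…
n=46: window = (5, 1, 4)
n=47: window = (1, 4, 6)
n=48: window = (4, 6, 5)
window at n=48 equals window at n=0 → period = 48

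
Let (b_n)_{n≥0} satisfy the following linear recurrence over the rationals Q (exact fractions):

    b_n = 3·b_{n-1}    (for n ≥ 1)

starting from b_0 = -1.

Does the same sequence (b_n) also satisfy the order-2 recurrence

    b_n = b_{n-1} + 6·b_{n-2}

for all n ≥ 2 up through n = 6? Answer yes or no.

Terms b_0..b_6: -1, -3, -9, -27, -81, -243, -729
n=2: candidate gives -9, actual b_2 = -9 ✓
n=3: candidate gives -27, actual b_3 = -27 ✓
n=4: candidate gives -81, actual b_4 = -81 ✓
n=5: candidate gives -243, actual b_5 = -243 ✓
n=6: candidate gives -729, actual b_6 = -729 ✓

yes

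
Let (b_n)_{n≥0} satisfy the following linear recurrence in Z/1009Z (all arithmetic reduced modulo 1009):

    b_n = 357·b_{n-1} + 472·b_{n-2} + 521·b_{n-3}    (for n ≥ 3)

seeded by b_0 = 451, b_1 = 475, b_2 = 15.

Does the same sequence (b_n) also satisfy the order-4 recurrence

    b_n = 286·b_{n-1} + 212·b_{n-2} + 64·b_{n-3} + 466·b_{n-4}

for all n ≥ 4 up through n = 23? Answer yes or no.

no

Terms b_0..b_23: 451, 475, 15, 386, 865, 366, 451, 431, 457, 188, 853, 729, 31, 440, 607, 606, 561, 401, 222, 812, 207, 722, 571, 664
n=4: candidate gives 992, actual b_4 = 865 ✗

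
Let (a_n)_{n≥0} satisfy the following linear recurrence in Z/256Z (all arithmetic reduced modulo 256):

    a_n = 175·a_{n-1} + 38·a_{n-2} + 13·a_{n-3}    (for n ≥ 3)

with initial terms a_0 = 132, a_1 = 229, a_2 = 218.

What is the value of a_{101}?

a_3 = 175·218 + 38·229 + 13·132 = 184
a_4 = 175·184 + 38·218 + 13·229 = 197
a_5 = 175·197 + 38·184 + 13·218 = 13
a_6 = 175·13 + 38·197 + 13·184 = 121
a_7 = 175·121 + 38·13 + 13·197 = 166
a_8 = 175·166 + 38·121 + 13·13 = 25
a_9 = 175·25 + 38·166 + 13·121 = 224
a_10 = 175·224 + 38·25 + 13·166 = 68
a_11 = 175·68 + 38·224 + 13·25 = 1
a_12 = 175·1 + 38·68 + 13·224 = 39
a_13 = 175·39 + 38·1 + 13·68 = 67
a_14 = 175·67 + 38·39 + 13·1 = 164
a_15 = 175·164 + 38·67 + 13·39 = 9
a_16 = 175·9 + 38·164 + 13·67 = 230
a_17 = 175·230 + 38·9 + 13·164 = 228
a_18 = 175·228 + 38·230 + 13·9 = 117
a_19 = 175·117 + 38·228 + 13·230 = 129
a_20 = 175·129 + 38·117 + 13·228 = 33
a_21 = 175·33 + 38·129 + 13·117 = 166
a_22 = 175·166 + 38·33 + 13·129 = 237
a_23 = 175·237 + 38·166 + 13·33 = 84
a_24 = 175·84 + 38·237 + 13·166 = 8
a_25 = 175·8 + 38·84 + 13·237 = 249
a_26 = 175·249 + 38·8 + 13·84 = 171
a_27 = 175·171 + 38·249 + 13·8 = 67
a_28 = 175·67 + 38·171 + 13·249 = 212
a_29 = 175·212 + 38·67 + 13·171 = 141
a_30 = 175·141 + 38·212 + 13·67 = 66
a_31 = 175·66 + 38·141 + 13·212 = 208
a_32 = 175·208 + 38·66 + 13·141 = 37
a_33 = 175·37 + 38·208 + 13·66 = 133
a_34 = 175·133 + 38·37 + 13·208 = 249
a_35 = 175·249 + 38·133 + 13·37 = 214
a_36 = 175·214 + 38·249 + 13·133 = 1
a_37 = 175·1 + 38·214 + 13·249 = 24
a_38 = 175·24 + 38·1 + 13·214 = 108
a_39 = 175·108 + 38·24 + 13·1 = 113
a_40 = 175·113 + 38·108 + 13·24 = 127
a_41 = 175·127 + 38·113 + 13·108 = 19
a_42 = 175·19 + 38·127 + 13·113 = 148
a_43 = 175·148 + 38·19 + 13·127 = 113
a_44 = 175·113 + 38·148 + 13·19 = 46
a_45 = 175·46 + 38·113 + 13·148 = 188
a_46 = 175·188 + 38·46 + 13·113 = 21
a_47 = 175·21 + 38·188 + 13·46 = 153
a_48 = 175·153 + 38·21 + 13·188 = 65
a_49 = 175·65 + 38·153 + 13·21 = 54
a_50 = 175·54 + 38·65 + 13·153 = 85
a_51 = 175·85 + 38·54 + 13·65 = 108
a_52 = 175·108 + 38·85 + 13·54 = 48
a_53 = 175·48 + 38·108 + 13·85 = 41
a_54 = 175·41 + 38·48 + 13·108 = 163
a_55 = 175·163 + 38·41 + 13·48 = 243
a_56 = 175·243 + 38·163 + 13·41 = 100
a_57 = 175·100 + 38·243 + 13·163 = 181
a_58 = 175·181 + 38·100 + 13·243 = 234
a_59 = 175·234 + 38·181 + 13·100 = 232
a_60 = 175·232 + 38·234 + 13·181 = 133
a_61 = 175·133 + 38·232 + 13·234 = 61
a_62 = 175·61 + 38·133 + 13·232 = 57
a_63 = 175·57 + 38·61 + 13·133 = 198
a_64 = 175·198 + 38·57 + 13·61 = 233
a_65 = 175·233 + 38·198 + 13·57 = 144
a_66 = 175·144 + 38·233 + 13·198 = 20
a_67 = 175·20 + 38·144 + 13·233 = 225
a_68 = 175·225 + 38·20 + 13·144 = 23
a_69 = 175·23 + 38·225 + 13·20 = 35
a_70 = 175·35 + 38·23 + 13·225 = 196
a_71 = 175·196 + 38·35 + 13·23 = 89
a_72 = 175·89 + 38·196 + 13·35 = 182
a_73 = 175·182 + 38·89 + 13·196 = 148
a_74 = 175·148 + 38·182 + 13·89 = 181
a_75 = 175·181 + 38·148 + 13·182 = 241
a_76 = 175·241 + 38·181 + 13·148 = 33
a_77 = 175·33 + 38·241 + 13·181 = 134
a_78 = 175·134 + 38·33 + 13·241 = 189
a_79 = 175·189 + 38·134 + 13·33 = 196
a_80 = 175·196 + 38·189 + 13·134 = 216
a_81 = 175·216 + 38·196 + 13·189 = 89
a_82 = 175·89 + 38·216 + 13·196 = 219
a_83 = 175·219 + 38·89 + 13·216 = 227
a_84 = 175·227 + 38·219 + 13·89 = 52
a_85 = 175·52 + 38·227 + 13·219 = 93
a_86 = 175·93 + 38·52 + 13·227 = 210
a_87 = 175·210 + 38·93 + 13·52 = 0
a_88 = 175·0 + 38·210 + 13·93 = 229
a_89 = 175·229 + 38·0 + 13·210 = 53
a_90 = 175·53 + 38·229 + 13·0 = 57
a_91 = 175·57 + 38·53 + 13·229 = 118
a_92 = 175·118 + 38·57 + 13·53 = 209
a_93 = 175·209 + 38·118 + 13·57 = 72
a_94 = 175·72 + 38·209 + 13·118 = 60
a_95 = 175·60 + 38·72 + 13·209 = 81
a_96 = 175·81 + 38·60 + 13·72 = 239
a_97 = 175·239 + 38·81 + 13·60 = 115
a_98 = 175·115 + 38·239 + 13·81 = 52
a_99 = 175·52 + 38·115 + 13·239 = 193
a_100 = 175·193 + 38·52 + 13·115 = 126
a_101 = 175·126 + 38·193 + 13·52 = 108

108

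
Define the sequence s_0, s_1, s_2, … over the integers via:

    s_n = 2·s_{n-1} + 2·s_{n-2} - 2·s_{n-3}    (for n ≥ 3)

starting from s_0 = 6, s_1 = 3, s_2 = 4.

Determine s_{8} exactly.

s_3 = 2·4 + 2·3 + -2·6 = 2
s_4 = 2·2 + 2·4 + -2·3 = 6
s_5 = 2·6 + 2·2 + -2·4 = 8
s_6 = 2·8 + 2·6 + -2·2 = 24
s_7 = 2·24 + 2·8 + -2·6 = 52
s_8 = 2·52 + 2·24 + -2·8 = 136

136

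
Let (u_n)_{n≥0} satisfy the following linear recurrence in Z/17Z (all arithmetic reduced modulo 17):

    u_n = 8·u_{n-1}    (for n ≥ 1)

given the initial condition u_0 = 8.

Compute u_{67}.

16

u_1 = 8·8 = 13
u_2 = 8·13 = 2
u_3 = 8·2 = 16
u_4 = 8·16 = 9
u_5 = 8·9 = 4
u_6 = 8·4 = 15
u_7 = 8·15 = 1
u_8 = 8·1 = 8
(u_8) = (8) = (u_0), so the sequence has period 8.
67 ≡ 3 (mod 8), hence u_67 = u_3 = 16.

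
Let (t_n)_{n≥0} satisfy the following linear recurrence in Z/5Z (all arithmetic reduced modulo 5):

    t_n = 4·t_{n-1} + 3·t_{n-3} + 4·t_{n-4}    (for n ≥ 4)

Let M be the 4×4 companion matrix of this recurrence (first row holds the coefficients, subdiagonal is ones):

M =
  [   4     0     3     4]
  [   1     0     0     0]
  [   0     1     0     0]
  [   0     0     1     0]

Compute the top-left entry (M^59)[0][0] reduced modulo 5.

(M^59)[0][0] is the top entry after applying M 59 times to the unit state (1, 0, 0, 0). Equivalently it is h_{62} for the auxiliary sequence (h_n) obeying the same recurrence with h_3 = 1 and h_i = 0 for 0 ≤ i < 3:
h_4 = 4·1 + 0·0 + 3·0 + 4·0 = 4
h_5 = 4·4 + 0·1 + 3·0 + 4·0 = 1
h_6 = 4·1 + 0·4 + 3·1 + 4·0 = 2
h_7 = 4·2 + 0·1 + 3·4 + 4·1 = 4
h_8 = 4·4 + 0·2 + 3·1 + 4·4 = 0
h_9 = 4·0 + 0·4 + 3·2 + 4·1 = 0
h_10 = 4·0 + 0·0 + 3·4 + 4·2 = 0
h_11 = 4·0 + 0·0 + 3·0 + 4·4 = 1
(h_8, h_9, h_10, h_11) = (0, 0, 0, 1) = (h_0, h_1, h_2, h_3), so the sequence has period 8.
62 ≡ 6 (mod 8), hence h_62 = h_6 = 2.

2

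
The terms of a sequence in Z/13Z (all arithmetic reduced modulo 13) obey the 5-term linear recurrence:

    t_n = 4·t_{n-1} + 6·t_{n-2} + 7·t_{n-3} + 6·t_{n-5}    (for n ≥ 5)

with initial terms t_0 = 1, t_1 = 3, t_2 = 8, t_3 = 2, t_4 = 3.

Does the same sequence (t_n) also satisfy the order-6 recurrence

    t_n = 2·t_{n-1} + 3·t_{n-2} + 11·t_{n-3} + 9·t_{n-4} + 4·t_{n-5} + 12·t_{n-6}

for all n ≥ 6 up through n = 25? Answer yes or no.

Terms t_0..t_25: 1, 3, 8, 2, 3, 8, 4, 3, 0, 12, 0, 5, 5, 11, 12, 6, 8, 0, 0, 11, 2, 5, 5, 12, 10, 3
n=6: candidate gives 0, actual t_6 = 4 ✗

no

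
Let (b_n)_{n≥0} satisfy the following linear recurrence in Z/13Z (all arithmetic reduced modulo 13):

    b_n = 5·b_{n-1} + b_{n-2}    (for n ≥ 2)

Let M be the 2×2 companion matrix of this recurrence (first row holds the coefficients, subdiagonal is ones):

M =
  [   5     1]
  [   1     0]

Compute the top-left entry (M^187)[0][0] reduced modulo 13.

8

(M^187)[0][0] is the top entry after applying M 187 times to the unit state (1, 0). Equivalently it is h_{188} for the auxiliary sequence (h_n) obeying the same recurrence with h_1 = 1 and h_i = 0 for 0 ≤ i < 1:
h_2 = 5·1 + 1·0 = 5
h_3 = 5·5 + 1·1 = 0
h_4 = 5·0 + 1·5 = 5
h_5 = 5·5 + 1·0 = 12
h_6 = 5·12 + 1·5 = 0
h_7 = 5·0 + 1·12 = 12
h_8 = 5·12 + 1·0 = 8
h_9 = 5·8 + 1·12 = 0
h_10 = 5·0 + 1·8 = 8
h_11 = 5·8 + 1·0 = 1
h_12 = 5·1 + 1·8 = 0
h_13 = 5·0 + 1·1 = 1
(h_12, h_13) = (0, 1) = (h_0, h_1), so the sequence has period 12.
188 ≡ 8 (mod 12), hence h_188 = h_8 = 8.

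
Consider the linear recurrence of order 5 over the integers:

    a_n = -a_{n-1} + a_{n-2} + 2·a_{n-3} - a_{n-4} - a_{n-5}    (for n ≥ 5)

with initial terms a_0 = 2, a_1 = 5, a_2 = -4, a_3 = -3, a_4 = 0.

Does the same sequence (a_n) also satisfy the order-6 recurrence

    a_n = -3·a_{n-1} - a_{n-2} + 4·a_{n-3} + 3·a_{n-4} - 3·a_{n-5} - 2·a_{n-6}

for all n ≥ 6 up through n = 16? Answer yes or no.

Terms a_0..a_16: 2, 5, -4, -3, 0, -18, 11, -22, 0, 18, -55, 84, -81, 37, 87, -241, 399
n=6: candidate gives 11, actual a_6 = 11 ✓
n=7: candidate gives -22, actual a_7 = -22 ✓
n=8: candidate gives 0, actual a_8 = 0 ✓
n=9: candidate gives 18, actual a_9 = 18 ✓
n=10: candidate gives -55, actual a_10 = -55 ✓
n=11: candidate gives 84, actual a_11 = 84 ✓
n=12: candidate gives -81, actual a_12 = -81 ✓
n=13: candidate gives 37, actual a_13 = 37 ✓
n=14: candidate gives 87, actual a_14 = 87 ✓
n=15: candidate gives -241, actual a_15 = -241 ✓
n=16: candidate gives 399, actual a_16 = 399 ✓

yes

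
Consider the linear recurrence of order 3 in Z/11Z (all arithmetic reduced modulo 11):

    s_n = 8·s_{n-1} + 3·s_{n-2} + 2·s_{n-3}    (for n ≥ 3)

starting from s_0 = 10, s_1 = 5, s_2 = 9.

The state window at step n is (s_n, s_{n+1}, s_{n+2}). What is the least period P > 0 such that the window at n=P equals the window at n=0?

1330

n=0: window = (10, 5, 9)
n=1: window = (5, 9, 8)
n=2: window = (9, 8, 2)
n=3: window = (8, 2, 3)
n=4: window = (2, 3, 2)
n=5: window = (3, 2, 7)
n=6: window = (2, 7, 2)
n=7: window = (7, 2, 8)
n=8: window = (2, 8, 7)
n=9: window = (8, 7, 7)
n=10: window = (7, 7, 5)
n=11: window = (7, 5, 9)
n=12: window = (5, 9, 2)
n=13: window = (9, 2, 9)
n=14: window = (2, 9, 8)
n=15: window = (9, 8, 7)
n=16: window = (8, 7, 10)
n=17: window = (7, 10, 7)
n=18: window = (10, 7, 1)
n=19: window = (7, 1, 5)
n=20: window = (1, 5, 2)
n=21: window = (5, 2, 0)
n=22: window = (2, 0, 5)
n=23: window = (0, 5, 0)
n=24: window = (5, 0, 4)
n=25: window = (0, 4, 9)
n=26: window = (4, 9, 7)
n=27: window = (9, 7, 3)
n=28: window = (7, 3, 8)
n=29: window = (3, 8, 10)
n=30: window = (8, 10, 0)
n=31: window = (10, 0, 2)
n=32: window = (0, 2, 3)
n=33: window = (2, 3, 8)
n=34: window = (3, 8, 0)
n=35: window = (8, 0, 8)
n=36: window = (0, 8, 3)
n=37: window = (8, 3, 4)
n=38: window = (3, 4, 2)
n=39: window = (4, 2, 1)
n=40: window = (2, 1, 0)
…
n=1328: window = (0, 8, 10)
n=1329: window = (8, 10, 5)
n=1330: window = (10, 5, 9)
window at n=1330 equals window at n=0 → period = 1330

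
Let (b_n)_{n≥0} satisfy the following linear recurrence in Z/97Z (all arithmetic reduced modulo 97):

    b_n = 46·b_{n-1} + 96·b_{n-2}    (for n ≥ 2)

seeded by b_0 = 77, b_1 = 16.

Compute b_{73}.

b_2 = 46·16 + 96·77 = 77
b_3 = 46·77 + 96·16 = 34
b_4 = 46·34 + 96·77 = 32
b_5 = 46·32 + 96·34 = 80
b_6 = 46·80 + 96·32 = 59
b_7 = 46·59 + 96·80 = 15
b_8 = 46·15 + 96·59 = 49
b_9 = 46·49 + 96·15 = 8
b_10 = 46·8 + 96·49 = 28
b_11 = 46·28 + 96·8 = 19
b_12 = 46·19 + 96·28 = 70
b_13 = 46·70 + 96·19 = 0
b_14 = 46·0 + 96·70 = 27
b_15 = 46·27 + 96·0 = 78
b_16 = 46·78 + 96·27 = 69
b_17 = 46·69 + 96·78 = 89
b_18 = 46·89 + 96·69 = 48
b_19 = 46·48 + 96·89 = 82
b_20 = 46·82 + 96·48 = 38
b_21 = 46·38 + 96·82 = 17
b_22 = 46·17 + 96·38 = 65
b_23 = 46·65 + 96·17 = 63
b_24 = 46·63 + 96·65 = 20
b_25 = 46·20 + 96·63 = 81
b_26 = 46·81 + 96·20 = 20
b_27 = 46·20 + 96·81 = 63
b_28 = 46·63 + 96·20 = 65
b_29 = 46·65 + 96·63 = 17
b_30 = 46·17 + 96·65 = 38
b_31 = 46·38 + 96·17 = 82
b_32 = 46·82 + 96·38 = 48
b_33 = 46·48 + 96·82 = 89
b_34 = 46·89 + 96·48 = 69
b_35 = 46·69 + 96·89 = 78
b_36 = 46·78 + 96·69 = 27
b_37 = 46·27 + 96·78 = 0
b_38 = 46·0 + 96·27 = 70
b_39 = 46·70 + 96·0 = 19
b_40 = 46·19 + 96·70 = 28
b_41 = 46·28 + 96·19 = 8
b_42 = 46·8 + 96·28 = 49
b_43 = 46·49 + 96·8 = 15
b_44 = 46·15 + 96·49 = 59
b_45 = 46·59 + 96·15 = 80
b_46 = 46·80 + 96·59 = 32
b_47 = 46·32 + 96·80 = 34
b_48 = 46·34 + 96·32 = 77
b_49 = 46·77 + 96·34 = 16
b_50 = 46·16 + 96·77 = 77
b_51 = 46·77 + 96·16 = 34
b_52 = 46·34 + 96·77 = 32
b_53 = 46·32 + 96·34 = 80
b_54 = 46·80 + 96·32 = 59
b_55 = 46·59 + 96·80 = 15
b_56 = 46·15 + 96·59 = 49
b_57 = 46·49 + 96·15 = 8
b_58 = 46·8 + 96·49 = 28
b_59 = 46·28 + 96·8 = 19
b_60 = 46·19 + 96·28 = 70
b_61 = 46·70 + 96·19 = 0
b_62 = 46·0 + 96·70 = 27
b_63 = 46·27 + 96·0 = 78
b_64 = 46·78 + 96·27 = 69
b_65 = 46·69 + 96·78 = 89
b_66 = 46·89 + 96·69 = 48
b_67 = 46·48 + 96·89 = 82
b_68 = 46·82 + 96·48 = 38
b_69 = 46·38 + 96·82 = 17
b_70 = 46·17 + 96·38 = 65
b_71 = 46·65 + 96·17 = 63
b_72 = 46·63 + 96·65 = 20
b_73 = 46·20 + 96·63 = 81

81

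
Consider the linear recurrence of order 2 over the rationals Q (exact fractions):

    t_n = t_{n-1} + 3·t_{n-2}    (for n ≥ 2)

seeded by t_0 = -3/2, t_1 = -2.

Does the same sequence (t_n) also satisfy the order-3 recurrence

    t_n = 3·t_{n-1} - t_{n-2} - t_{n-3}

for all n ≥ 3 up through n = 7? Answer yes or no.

Terms t_0..t_7: -3/2, -2, -13/2, -25/2, -32, -139/2, -331/2, -374
n=3: candidate gives -16, actual t_3 = -25/2 ✗

no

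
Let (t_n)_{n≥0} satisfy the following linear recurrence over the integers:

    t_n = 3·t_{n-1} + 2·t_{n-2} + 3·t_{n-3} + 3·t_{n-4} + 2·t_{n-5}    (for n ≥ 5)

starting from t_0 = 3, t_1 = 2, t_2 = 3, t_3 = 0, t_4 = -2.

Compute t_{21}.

24908290028

t_5 = 3·-2 + 2·0 + 3·3 + 3·2 + 2·3 = 15
t_6 = 3·15 + 2·-2 + 3·0 + 3·3 + 2·2 = 54
t_7 = 3·54 + 2·15 + 3·-2 + 3·0 + 2·3 = 192
t_8 = 3·192 + 2·54 + 3·15 + 3·-2 + 2·0 = 723
t_9 = 3·723 + 2·192 + 3·54 + 3·15 + 2·-2 = 2756
t_10 = 3·2756 + 2·723 + 3·192 + 3·54 + 2·15 = 10482
t_11 = 3·10482 + 2·2756 + 3·723 + 3·192 + 2·54 = 39811
t_12 = 3·39811 + 2·10482 + 3·2756 + 3·723 + 2·192 = 151218
t_13 = 3·151218 + 2·39811 + 3·10482 + 3·2756 + 2·723 = 574436
t_14 = 3·574436 + 2·151218 + 3·39811 + 3·10482 + 2·2756 = 2182135
t_15 = 3·2182135 + 2·574436 + 3·151218 + 3·39811 + 2·10482 = 8289328
t_16 = 3·8289328 + 2·2182135 + 3·574436 + 3·151218 + 2·39811 = 31488838
t_17 = 3·31488838 + 2·8289328 + 3·2182135 + 3·574436 + 2·151218 = 119617319
t_18 = 3·119617319 + 2·31488838 + 3·8289328 + 3·2182135 + 2·574436 = 454392894
t_19 = 3·454392894 + 2·119617319 + 3·31488838 + 3·8289328 + 2·2182135 = 1726112088
t_20 = 3·1726112088 + 2·454392894 + 3·119617319 + 3·31488838 + 2·8289328 = 6557019179
t_21 = 3·6557019179 + 2·1726112088 + 3·454392894 + 3·119617319 + 2·31488838 = 24908290028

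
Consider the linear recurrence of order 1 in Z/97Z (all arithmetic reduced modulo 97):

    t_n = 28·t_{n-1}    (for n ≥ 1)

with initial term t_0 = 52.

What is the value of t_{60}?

19

t_1 = 28·52 = 1
t_2 = 28·1 = 28
t_3 = 28·28 = 8
t_4 = 28·8 = 30
t_5 = 28·30 = 64
t_6 = 28·64 = 46
t_7 = 28·46 = 27
t_8 = 28·27 = 77
t_9 = 28·77 = 22
t_10 = 28·22 = 34
t_11 = 28·34 = 79
t_12 = 28·79 = 78
t_13 = 28·78 = 50
t_14 = 28·50 = 42
t_15 = 28·42 = 12
t_16 = 28·12 = 45
t_17 = 28·45 = 96
t_18 = 28·96 = 69
t_19 = 28·69 = 89
t_20 = 28·89 = 67
t_21 = 28·67 = 33
t_22 = 28·33 = 51
t_23 = 28·51 = 70
t_24 = 28·70 = 20
t_25 = 28·20 = 75
t_26 = 28·75 = 63
t_27 = 28·63 = 18
t_28 = 28·18 = 19
t_29 = 28·19 = 47
t_30 = 28·47 = 55
t_31 = 28·55 = 85
t_32 = 28·85 = 52
t_33 = 28·52 = 1
t_34 = 28·1 = 28
t_35 = 28·28 = 8
t_36 = 28·8 = 30
t_37 = 28·30 = 64
t_38 = 28·64 = 46
t_39 = 28·46 = 27
t_40 = 28·27 = 77
t_41 = 28·77 = 22
t_42 = 28·22 = 34
t_43 = 28·34 = 79
t_44 = 28·79 = 78
t_45 = 28·78 = 50
t_46 = 28·50 = 42
t_47 = 28·42 = 12
t_48 = 28·12 = 45
t_49 = 28·45 = 96
t_50 = 28·96 = 69
t_51 = 28·69 = 89
t_52 = 28·89 = 67
t_53 = 28·67 = 33
t_54 = 28·33 = 51
t_55 = 28·51 = 70
t_56 = 28·70 = 20
t_57 = 28·20 = 75
t_58 = 28·75 = 63
t_59 = 28·63 = 18
t_60 = 28·18 = 19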